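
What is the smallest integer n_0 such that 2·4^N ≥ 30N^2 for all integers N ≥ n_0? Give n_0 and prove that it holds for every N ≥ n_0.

At N = 3: 128 < 270, so the inequality fails and n_0 ≥ 4. We prove 2·4^N ≥ 30N^2 for all N ≥ 4.
Base step (N = 4): 2·4^N = 512 and 30N^2 = 480, so 512 ≥ 480.
Suppose the result is true for N = p, so 2·4^p ≥ 30p^2.
Then 2·4^(p + 1) = 4·(2·4^p) ≥ 4·(30p^2).
Also, for p ≥ 4 we have 4·(30p^2) ≥ 30(p+1)^2, since 4 ≥ (1 + 1/p)^2 for all p ≥ 4.
Combining, 2·4^(p + 1) ≥ 30(p+1)^2.
By the principle of mathematical induction, the result holds for all N ≥ 4.
Hence the smallest such n_0 is 4.

n_0 = 4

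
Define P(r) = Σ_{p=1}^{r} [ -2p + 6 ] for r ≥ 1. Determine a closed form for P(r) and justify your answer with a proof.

P(r) = -r(r - 5)

We claim P(r) = -r(r - 5) for all r ≥ 1.
Base case (r = 1): P(1) = 4, and the closed form gives 4. They agree.
Inductive step: suppose the statement holds for some p ≥ 1, so P(p) = p(-p + 5).
Then P(p+1) = P(p) + (-2p + 4) = (p(-p + 5)) + (-2p + 4).
Simplifying, P(p+1) = -(p - 4)(p + 1) = -(p+1)((p+1) - 5),
which is the closed form with r = p+1.
Hence, by induction on r, the claim holds for every r ≥ 1.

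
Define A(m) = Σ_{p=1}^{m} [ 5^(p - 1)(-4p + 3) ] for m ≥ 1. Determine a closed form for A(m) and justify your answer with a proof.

A(m) = 5^m(-m + 1) - 1

We claim A(m) = 5^m(-m + 1) - 1 for all m ≥ 1.
Base step (m = 1): A(1) = -1, and the closed form gives -1. They agree.
For the inductive step, assume it holds for an arbitrary p ≥ 1, so A(p) = 5^p(-p + 1) - 1.
Then A(p+1) = A(p) + (5^p(-4p - 1)) = (5^p(-p + 1) - 1) + (5^p(-4p - 1)).
Simplifying, A(p+1) = -5·5^p·p - 1 = 5^(p+1)(-(p+1) + 1) - 1,
which is the closed form with m = p+1.
This completes the induction.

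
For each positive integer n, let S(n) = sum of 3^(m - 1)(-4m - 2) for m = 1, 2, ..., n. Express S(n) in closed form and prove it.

We claim S(n) = -2·3^n·n for all n ≥ 1.
Base case (n = 1): S(1) = -6, and the closed form gives -6. They agree.
For the inductive step, assume it holds for an arbitrary m ≥ 1, so S(m) = -2·3^m·m.
Then S(m+1) = S(m) + (3^m(-4m - 6)) = (-2·3^m·m) + (3^m(-4m - 6)).
Simplifying, S(m+1) = 6·3^m(-m - 1) = -2·3^(m+1)·(m+1),
which is the closed form with n = m+1.
Hence, by induction on n, the claim holds for every n ≥ 1.

S(n) = -2·3^n·n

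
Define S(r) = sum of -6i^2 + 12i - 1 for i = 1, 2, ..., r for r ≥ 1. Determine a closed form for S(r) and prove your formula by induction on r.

S(r) = -r(2r^2 - 3r - 4)

We claim S(r) = -r(2r^2 - 3r - 4) for all r ≥ 1.
When r = 1: S(1) = 5, and the closed form gives 5. They agree.
Inductive step: assume the claim holds for r = i, so S(i) = i(-2i^2 + 3i + 4).
Then S(i+1) = S(i) + (-6i^2 + 5) = (i(-2i^2 + 3i + 4)) + (-6i^2 + 5).
Simplifying, S(i+1) = -(i + 1)(2i^2 + i - 5) = -(i+1)(2(i+1)^2 - 3(i+1) - 4),
which is the closed form with r = i+1.
Hence, by induction on r, the claim holds for every r ≥ 1.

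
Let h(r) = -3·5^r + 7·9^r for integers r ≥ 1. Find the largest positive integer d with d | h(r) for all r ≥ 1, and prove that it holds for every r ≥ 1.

Computing the first values: h(1) = 48 and h(2) = 492; gcd(48, 492) = 12, so d ≤ 12.
We prove 12 | -3·5^r + 7·9^r for all r ≥ 1 by induction on r.
For the base case r = 1: h(1) = 48 = 12·(4), so 12 | h(1).
Inductive step: assume the claim holds for r = k, i.e. 12 | h(k). Then
h(k+1) − 9·h(k) = (-3·5^(k+1) + 7·9^(k+1)) − 9·(-3·5^k + 7·9^k) = (-3)·5^k·(5 − 9) = (12)·5^k. Since 12 | h(k) by the inductive hypothesis, 12 | 9·h(k); and 12 | 12 since 12 = 12·1. Therefore 12 | h(k+1).
Hence, by induction on r, the claim holds for every r ≥ 1.
Therefore the largest such d is 12.

d = 12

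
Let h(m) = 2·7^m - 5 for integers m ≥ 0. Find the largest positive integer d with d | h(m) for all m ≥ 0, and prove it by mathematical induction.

d = 3

Computing the first values: h(0) = -3 and h(1) = 9; gcd(-3, 9) = 3, so d ≤ 3.
We prove 3 | 2·7^m - 5 for all m ≥ 0 by induction on m.
Base step (m = 0): h(0) = -3 = 3·(-1), so 3 | h(0).
For the inductive step, assume it holds for an arbitrary j ≥ 0, i.e. 3 | h(j). Then
h(j+1) = 2·7^(j+1) - 5 = 7·(2·7^j - 5) + 30 = 7·h(j) + 30. The first term is divisible by 3 by the inductive hypothesis, and 30 is divisible by 3. Hence 3 | h(j+1).
By induction, the statement is established for all m ≥ 0.
Therefore the largest such d is 3.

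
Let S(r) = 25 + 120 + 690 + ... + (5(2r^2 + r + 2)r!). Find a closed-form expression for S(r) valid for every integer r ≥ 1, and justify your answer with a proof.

We claim S(r) = (10r + 5)(r + 1)! - 5 for all r ≥ 1.
When r = 1: S(1) = 25, and the closed form gives 25. They agree.
For the inductive step, assume it holds for an arbitrary k ≥ 1, so S(k) = (10k + 5)(k + 1)! - 5.
Then S(k+1) = S(k) + (5(2k^2 + 5k + 5)(k + 1)!) = ((10k + 5)(k + 1)! - 5) + (5(2k^2 + 5k + 5)(k + 1)!).
Simplifying, S(k+1) = (10(k+1) + 5)((k+1) + 1)! - 5,
which is the closed form with r = k+1.
By the principle of mathematical induction, the result holds for all r ≥ 1.

S(r) = (10r + 5)(r + 1)! - 5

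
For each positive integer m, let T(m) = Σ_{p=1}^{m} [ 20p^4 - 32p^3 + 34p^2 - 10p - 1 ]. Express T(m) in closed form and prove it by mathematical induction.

T(m) = m(4m^4 + 2m^3 + 2m^2 + 4m - 1)

We claim T(m) = m(4m^4 + 2m^3 + 2m^2 + 4m - 1) for all m ≥ 1.
Base step (m = 1): T(1) = 11, and the closed form gives 11. They agree.
Suppose the result is true for m = p, so T(p) = p(4p^4 + 2p^3 + 2p^2 + 4p - 1).
Then T(p+1) = T(p) + (20p^4 + 48p^3 + 58p^2 + 42p + 11) = (p(4p^4 + 2p^3 + 2p^2 + 4p - 1)) + (20p^4 + 48p^3 + 58p^2 + 42p + 11).
Simplifying, T(p+1) = (p + 1)(4p^4 + 18p^3 + 32p^2 + 30p + 11) = (p+1)(4(p+1)^4 + 2(p+1)^3 + 2(p+1)^2 + 4(p+1) - 1),
which is the closed form with m = p+1.
This completes the induction.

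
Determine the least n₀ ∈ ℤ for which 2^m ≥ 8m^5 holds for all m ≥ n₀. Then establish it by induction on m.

n₀ = 27

At m = 26: 67108864 < 95051008, so the inequality fails and n₀ ≥ 27. We prove 2^m ≥ 8m^5 for all m ≥ 27.
Base case (m = 27): 2^m = 134217728 and 8m^5 = 114791256, so 134217728 ≥ 114791256.
Suppose the result is true for m = k, so 2^k ≥ 8k^5.
Then 2^(k + 1) = 2·(2^k) ≥ 2·(8k^5).
Also, for k ≥ 27 we have 2·(8k^5) ≥ 8(k+1)^5, since 2 ≥ (1 + 1/k)^5 for all k ≥ 27.
Combining, 2^(k + 1) ≥ 8(k+1)^5.
This completes the induction.
Hence the smallest such n₀ is 27.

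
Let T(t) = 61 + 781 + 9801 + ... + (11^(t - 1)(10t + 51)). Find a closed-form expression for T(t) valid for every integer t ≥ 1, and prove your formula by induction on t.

T(t) = 11^t(t + 5) - 5

We claim T(t) = 11^t(t + 5) - 5 for all t ≥ 1.
Base case (t = 1): T(1) = 61, and the closed form gives 61. They agree.
Inductive step: suppose the statement holds for some k ≥ 1, so T(k) = 11^k(k + 5) - 5.
Then T(k+1) = T(k) + (11^k(10k + 61)) = (11^k(k + 5) - 5) + (11^k(10k + 61)).
Simplifying, T(k+1) = 11·11^k·k + 66·11^k - 5 = 11^(k+1)((k+1) + 5) - 5,
which is the closed form with t = k+1.
By the principle of mathematical induction, the result holds for all t ≥ 1.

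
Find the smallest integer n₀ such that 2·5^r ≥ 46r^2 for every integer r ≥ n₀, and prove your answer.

n₀ = 4

At r = 3: 250 < 414, so the inequality fails and n₀ ≥ 4. We prove 2·5^r ≥ 46r^2 for all r ≥ 4.
For the base case r = 4: 2·5^r = 1250 and 46r^2 = 736, so 1250 ≥ 736.
For the inductive step, assume it holds for an arbitrary p ≥ 4, so 2·5^p ≥ 46p^2.
Then 2·5^(p + 1) = 5·(2·5^p) ≥ 5·(46p^2).
Also, for p ≥ 4 we have 5·(46p^2) ≥ 46(p+1)^2, since 5 ≥ (1 + 1/p)^2 for all p ≥ 4.
Combining, 2·5^(p + 1) ≥ 46(p+1)^2.
By the principle of mathematical induction, the result holds for all r ≥ 4.
Hence the smallest such n₀ is 4.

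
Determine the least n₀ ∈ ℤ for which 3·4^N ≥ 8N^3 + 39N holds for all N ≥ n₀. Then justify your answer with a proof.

At N = 3: 192 < 333, so the inequality fails and n₀ ≥ 4. We prove 3·4^N ≥ 8N^3 + 39N for all N ≥ 4.
Base case (N = 4): 3·4^N = 768 and 8N^3 + 39N = 668, so 768 ≥ 668.
Suppose the result is true for N = k, so 3·4^k ≥ 8k^3 + 39k.
Then 3·4^(k + 1) = 4·(3·4^k) ≥ 4·(8k^3 + 39k).
Also, for k ≥ 4 we have 4·(8k^3 + 39k) ≥ 8(k+1)^3 + 39(k+1), since 4·(8k^3 + 39k) − (8(k+1)^3 + 39(k+1)) = 24k^3 - 24k^2 + 93k - 47, which is nonnegative for all k ≥ 4.
Combining, 3·4^(k + 1) ≥ 8(k+1)^3 + 39(k+1).
This completes the induction.
Hence the smallest such n₀ is 4.

n₀ = 4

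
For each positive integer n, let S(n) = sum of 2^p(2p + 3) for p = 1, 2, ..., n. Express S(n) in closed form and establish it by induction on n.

S(n) = 2·2^n(2n + 1) - 2

We claim S(n) = 2·2^n(2n + 1) - 2 for all n ≥ 1.
Base case (n = 1): S(1) = 10, and the closed form gives 10. They agree.
Inductive step: assume the claim holds for n = p, so S(p) = 2·2^p(2p + 1) - 2.
Then S(p+1) = S(p) + (2^(p + 1)(2p + 5)) = (2·2^p(2p + 1) - 2) + (2^(p + 1)(2p + 5)).
Simplifying, S(p+1) = 8·2^p·p + 12·2^p - 2 = 2·2^(p+1)(2(p+1) + 1) - 2,
which is the closed form with n = p+1.
By the principle of mathematical induction, the result holds for all n ≥ 1.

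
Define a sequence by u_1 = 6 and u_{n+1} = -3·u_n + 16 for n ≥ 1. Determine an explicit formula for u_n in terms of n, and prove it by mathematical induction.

u_n = 2(-3)^(n - 1) + 4

Computing the first terms: u_1 = 6, u_2 = -2, u_3 = 22. This suggests u_n = 2(-3)^(n - 1) + 4.
When n = 1: the formula gives 6 = 6 = u_1.
Inductive step: assume the claim holds for n = i, so u_i = 2(-3)^(i - 1) + 4.
Then u_{i+1} = -3·u_i + 16 = -3·(2(-3)^(i - 1) + 4) + 16 = 2(-3)^i + 4 = 2(-3)^((i+1) - 1) + 4,
which is the claimed formula at n = i+1.
By induction, the statement is established for all n ≥ 1.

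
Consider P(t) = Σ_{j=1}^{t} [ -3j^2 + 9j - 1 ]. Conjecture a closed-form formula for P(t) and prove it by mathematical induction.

We claim P(t) = -t(t^2 - 3t - 3) for all t ≥ 1.
When t = 1: P(1) = 5, and the closed form gives 5. They agree.
Inductive step: assume the claim holds for t = j, so P(j) = j(-j^2 + 3j + 3).
Then P(j+1) = P(j) + (-3j^2 + 3j + 5) = (j(-j^2 + 3j + 3)) + (-3j^2 + 3j + 5).
Simplifying, P(j+1) = -(j + 1)(j^2 - j - 5) = -(j+1)((j+1)^2 - 3(j+1) - 3),
which is the closed form with t = j+1.
By the principle of mathematical induction, the result holds for all t ≥ 1.

P(t) = -t(t^2 - 3t - 3)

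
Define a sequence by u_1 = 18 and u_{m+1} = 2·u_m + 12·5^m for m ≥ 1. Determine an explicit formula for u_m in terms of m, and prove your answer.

Computing the first terms: u_1 = 18, u_2 = 96, u_3 = 492. This suggests u_m = -2^m + 4·5^m.
For the base case m = 1: the formula gives 18 = 18 = u_1.
Inductive step: assume the claim holds for m = i, so u_i = -2^i + 4·5^i.
Then u_{i+1} = 2·u_i + 12·5^i = 2·(-2^i + 4·5^i) + 12·5^i = -2^(i + 1) + 4·5^(i + 1),
which is the claimed formula at m = i+1.
Hence, by induction on m, the claim holds for every m ≥ 1.

u_m = -2^m + 4·5^m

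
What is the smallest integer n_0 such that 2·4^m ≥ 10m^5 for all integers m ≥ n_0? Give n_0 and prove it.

At m = 9: 524288 < 590490, so the inequality fails and n_0 ≥ 10. We prove 2·4^m ≥ 10m^5 for all m ≥ 10.
When m = 10: 2·4^m = 2097152 and 10m^5 = 1000000, so 2097152 ≥ 1000000.
Inductive step: suppose the statement holds for some r ≥ 10, so 2·4^r ≥ 10r^5.
Then 2·4^(r + 1) = 4·(2·4^r) ≥ 4·(10r^5).
Also, for r ≥ 10 we have 4·(10r^5) ≥ 10(r+1)^5, since 4 ≥ (1 + 1/r)^5 for all r ≥ 10.
Combining, 2·4^(r + 1) ≥ 10(r+1)^5.
Hence, by induction on m, the claim holds for every m ≥ 10.
Hence the smallest such n_0 is 10.

n_0 = 10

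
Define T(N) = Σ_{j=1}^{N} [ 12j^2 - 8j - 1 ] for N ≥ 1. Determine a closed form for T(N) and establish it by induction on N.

We claim T(N) = N(4N^2 + 2N - 3) for all N ≥ 1.
Base case (N = 1): T(1) = 3, and the closed form gives 3. They agree.
Inductive step: suppose the statement holds for some j ≥ 1, so T(j) = j(4j^2 + 2j - 3).
Then T(j+1) = T(j) + (12j^2 + 16j + 3) = (j(4j^2 + 2j - 3)) + (12j^2 + 16j + 3).
Simplifying, T(j+1) = (j + 1)(4j^2 + 10j + 3) = (j+1)(4(j+1)^2 + 2(j+1) - 3),
which is the closed form with N = j+1.
This completes the induction.

T(N) = N(4N^2 + 2N - 3)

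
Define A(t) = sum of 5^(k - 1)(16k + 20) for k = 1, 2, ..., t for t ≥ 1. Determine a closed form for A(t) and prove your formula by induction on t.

A(t) = 4·5^t(t + 1) - 4

We claim A(t) = 4·5^t(t + 1) - 4 for all t ≥ 1.
Base step (t = 1): A(1) = 36, and the closed form gives 36. They agree.
Inductive step: suppose the statement holds for some k ≥ 1, so A(k) = 4·5^k(k + 1) - 4.
Then A(k+1) = A(k) + (5^k(16k + 36)) = (4·5^k(k + 1) - 4) + (5^k(16k + 36)).
Simplifying, A(k+1) = 20·5^k·k + 40·5^k - 4 = 4·5^(k+1)((k+1) + 1) - 4,
which is the closed form with t = k+1.
By the principle of mathematical induction, the result holds for all t ≥ 1.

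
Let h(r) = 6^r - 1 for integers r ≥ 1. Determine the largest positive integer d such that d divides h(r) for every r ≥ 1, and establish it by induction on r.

d = 5

Computing the first values: h(1) = 5 and h(2) = 35; gcd(5, 35) = 5, so d ≤ 5.
We prove 5 | 6^r - 1 for all r ≥ 1 by induction on r.
When r = 1: h(1) = 5 = 5·(1), so 5 | h(1).
Inductive step: assume the claim holds for r = m, i.e. 5 | h(m). Then
6^{m+1} − 1^{m+1} = 6·6^m − 1·1^m = 6·(6^m − 1^m) + (5)·1^m. The first term is divisible by 5 by the inductive hypothesis, and the second term (5)·1^m is divisible by 5 since 5 | 5. Hence 5 | h(m+1).
By the principle of mathematical induction, the result holds for all r ≥ 1.
Therefore the largest such d is 5.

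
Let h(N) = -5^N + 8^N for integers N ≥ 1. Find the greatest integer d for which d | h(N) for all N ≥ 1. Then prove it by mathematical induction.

d = 3

Computing the first values: h(1) = 3 and h(2) = 39; gcd(3, 39) = 3, so d ≤ 3.
We prove 3 | -5^N + 8^N for all N ≥ 1 by induction on N.
For the base case N = 1: h(1) = 3 = 3·(1), so 3 | h(1).
Suppose the result is true for N = p, i.e. 3 | h(p). Then
8^{p+1} − 5^{p+1} = 8·8^p − 5·5^p = 8·(8^p − 5^p) + (3)·5^p. The first term is divisible by 3 by the inductive hypothesis, and the second term (3)·5^p is divisible by 3 since 3 | 3. Hence 3 | h(p+1).
This completes the induction.
Therefore the largest such d is 3.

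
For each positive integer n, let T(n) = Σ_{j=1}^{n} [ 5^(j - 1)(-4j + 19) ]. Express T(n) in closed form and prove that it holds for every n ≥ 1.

We claim T(n) = 5^n(-n + 5) - 5 for all n ≥ 1.
Base case (n = 1): T(1) = 15, and the closed form gives 15. They agree.
Inductive step: assume the claim holds for n = j, so T(j) = 5^j(-j + 5) - 5.
Then T(j+1) = T(j) + (5^j(-4j + 15)) = (5^j(-j + 5) - 5) + (5^j(-4j + 15)).
Simplifying, T(j+1) = -5·5^j·j + 20·5^j - 5 = 5^(j+1)(-(j+1) + 5) - 5,
which is the closed form with n = j+1.
Hence, by induction on n, the claim holds for every n ≥ 1.

T(n) = 5^n(-n + 5) - 5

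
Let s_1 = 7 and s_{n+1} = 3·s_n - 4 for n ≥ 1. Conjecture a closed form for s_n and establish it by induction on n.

Computing the first terms: s_1 = 7, s_2 = 17, s_3 = 47. This suggests s_n = 5·3^(n - 1) + 2.
When n = 1: the formula gives 7 = 7 = s_1.
For the inductive step, assume it holds for an arbitrary p ≥ 1, so s_p = 5·3^(p - 1) + 2.
Then s_{p+1} = 3·s_p - 4 = 3·(5·3^(p - 1) + 2) - 4 = 5·3^p + 2 = 5·3^((p+1) - 1) + 2,
which is the claimed formula at n = p+1.
This completes the induction.

s_n = 5·3^(n - 1) + 2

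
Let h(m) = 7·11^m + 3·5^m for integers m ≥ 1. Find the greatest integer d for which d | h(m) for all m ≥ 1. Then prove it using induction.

Computing the first values: h(1) = 92 and h(2) = 922; gcd(92, 922) = 2, so d ≤ 2.
We prove 2 | 7·11^m + 3·5^m for all m ≥ 1 by induction on m.
Base step (m = 1): h(1) = 92 = 2·(46), so 2 | h(1).
Inductive step: assume the claim holds for m = i, i.e. 2 | h(i). Then
h(i+1) − 11·h(i) = (7·11^(i+1) + 3·5^(i+1)) − 11·(7·11^i + 3·5^i) = (3)·5^i·(5 − 11) = (-18)·5^i. Since 2 | h(i) by the inductive hypothesis, 2 | 11·h(i); and 2 | -18 since -18 = 2·-9. Therefore 2 | h(i+1).
By induction, the statement is established for all m ≥ 1.
Therefore the largest such d is 2.

d = 2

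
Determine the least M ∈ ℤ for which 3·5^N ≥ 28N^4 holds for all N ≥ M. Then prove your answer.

M = 6

At N = 5: 9375 < 17500, so the inequality fails and M ≥ 6. We prove 3·5^N ≥ 28N^4 for all N ≥ 6.
For the base case N = 6: 3·5^N = 46875 and 28N^4 = 36288, so 46875 ≥ 36288.
Suppose the result is true for N = r, so 3·5^r ≥ 28r^4.
Then 3·5^(r + 1) = 5·(3·5^r) ≥ 5·(28r^4).
Also, for r ≥ 6 we have 5·(28r^4) ≥ 28(r+1)^4, since 5 ≥ (1 + 1/r)^4 for all r ≥ 6.
Combining, 3·5^(r + 1) ≥ 28(r+1)^4.
By the principle of mathematical induction, the result holds for all N ≥ 6.
Hence the smallest such M is 6.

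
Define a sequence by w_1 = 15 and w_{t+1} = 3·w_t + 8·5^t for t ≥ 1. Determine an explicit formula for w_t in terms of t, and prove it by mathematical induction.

w_t = -5·3^(t - 1) + 4·5^t

Computing the first terms: w_1 = 15, w_2 = 85, w_3 = 455. This suggests w_t = -5·3^(t - 1) + 4·5^t.
When t = 1: the formula gives 15 = 15 = w_1.
Suppose the result is true for t = i, so w_i = -5·3^(i - 1) + 4·5^i.
Then w_{i+1} = 3·w_i + 8·5^i = 3·(-5·3^(i - 1) + 4·5^i) + 8·5^i = -5·3^i + 4·5^(i + 1) = -5·3^((i+1) - 1) + 4·5^(i+1),
which is the claimed formula at t = i+1.
By induction, the statement is established for all t ≥ 1.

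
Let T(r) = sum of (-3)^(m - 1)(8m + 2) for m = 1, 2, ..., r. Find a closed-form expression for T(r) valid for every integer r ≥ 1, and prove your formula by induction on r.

T(r) = -(-3)^r(2r + 1) + 1

We claim T(r) = -(-3)^r(2r + 1) + 1 for all r ≥ 1.
For the base case r = 1: T(1) = 10, and the closed form gives 10. They agree.
Inductive step: assume the claim holds for r = m, so T(m) = -(-3)^m(2m + 1) + 1.
Then T(m+1) = T(m) + ((-3)^m(8m + 10)) = (-(-3)^m(2m + 1) + 1) + ((-3)^m(8m + 10)).
Simplifying, T(m+1) = 6(-3)^m·m + 9(-3)^m + 1 = -(-3)^(m+1)(2(m+1) + 1) + 1,
which is the closed form with r = m+1.
This completes the induction.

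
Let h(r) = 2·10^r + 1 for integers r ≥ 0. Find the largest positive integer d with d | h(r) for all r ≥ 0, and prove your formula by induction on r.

Computing the first values: h(0) = 3 and h(1) = 21; gcd(3, 21) = 3, so d ≤ 3.
We prove 3 | 2·10^r + 1 for all r ≥ 0 by induction on r.
When r = 0: h(0) = 3 = 3·(1), so 3 | h(0).
Suppose the result is true for r = j, i.e. 3 | h(j). Then
h(j+1) = 2·10^(j+1) + 1 = 10·(2·10^j + 1) - 9 = 10·h(j) - 9. The first term is divisible by 3 by the inductive hypothesis, and -9 is divisible by 3. Hence 3 | h(j+1).
By induction, the statement is established for all r ≥ 0.
Therefore the largest such d is 3.

d = 3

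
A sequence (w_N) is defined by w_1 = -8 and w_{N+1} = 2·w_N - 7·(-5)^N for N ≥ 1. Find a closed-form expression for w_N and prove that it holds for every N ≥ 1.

Computing the first terms: w_1 = -8, w_2 = 19, w_3 = -137. This suggests w_N = (-5)^N - 3·2^(N - 1).
Base case (N = 1): the formula gives -8 = -8 = w_1.
Inductive step: assume the claim holds for N = r, so w_r = (-5)^r - 3·2^(r - 1).
Then w_{r+1} = 2·w_r - 7·(-5)^r = 2·((-5)^r - 3·2^(r - 1)) - 7·(-5)^r = (-5)^(r + 1) - 3·2^r = (-5)^(r+1) - 3·2^((r+1) - 1),
which is the claimed formula at N = r+1.
By induction, the statement is established for all N ≥ 1.

w_N = (-5)^N - 3·2^(N - 1)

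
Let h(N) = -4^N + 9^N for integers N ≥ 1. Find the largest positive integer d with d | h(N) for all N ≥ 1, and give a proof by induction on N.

Computing the first values: h(1) = 5 and h(2) = 65; gcd(5, 65) = 5, so d ≤ 5.
We prove 5 | -4^N + 9^N for all N ≥ 1 by induction on N.
For the base case N = 1: h(1) = 5 = 5·(1), so 5 | h(1).
Suppose the result is true for N = r, i.e. 5 | h(r). Then
9^{r+1} − 4^{r+1} = 9·9^r − 4·4^r = 9·(9^r − 4^r) + (5)·4^r. The first term is divisible by 5 by the inductive hypothesis, and the second term (5)·4^r is divisible by 5 since 5 | 5. Hence 5 | h(r+1).
By induction, the statement is established for all N ≥ 1.
Therefore the largest such d is 5.

d = 5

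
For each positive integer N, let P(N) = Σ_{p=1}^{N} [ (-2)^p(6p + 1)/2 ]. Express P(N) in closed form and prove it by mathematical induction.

P(N) = (-2)^N(2N + 1) - 1

We claim P(N) = (-2)^N(2N + 1) - 1 for all N ≥ 1.
For the base case N = 1: P(1) = -7, and the closed form gives -7. They agree.
For the inductive step, assume it holds for an arbitrary p ≥ 1, so P(p) = (-2)^p(2p + 1) - 1.
Then P(p+1) = P(p) + ((-2)^p(-6p - 7)) = ((-2)^p(2p + 1) - 1) + ((-2)^p(-6p - 7)).
Simplifying, P(p+1) = -4(-2)^p·p - 6(-2)^p - 1 = (-2)^(p+1)(2(p+1) + 1) - 1,
which is the closed form with N = p+1.
Hence, by induction on N, the claim holds for every N ≥ 1.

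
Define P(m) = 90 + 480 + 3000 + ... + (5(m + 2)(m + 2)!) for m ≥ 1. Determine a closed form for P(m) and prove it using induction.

P(m) = 5(m + 3)! - 30

We claim P(m) = 5(m + 3)! - 30 for all m ≥ 1.
For the base case m = 1: P(1) = 90, and the closed form gives 90. They agree.
Inductive step: suppose the statement holds for some k ≥ 1, so P(k) = 5(k + 3)! - 30.
Then P(k+1) = P(k) + (5(k + 3)(k + 3)!) = (5(k + 3)! - 30) + (5(k + 3)(k + 3)!).
Simplifying, P(k+1) = 5((k+1) + 3)! - 30,
which is the closed form with m = k+1.
Hence, by induction on m, the claim holds for every m ≥ 1.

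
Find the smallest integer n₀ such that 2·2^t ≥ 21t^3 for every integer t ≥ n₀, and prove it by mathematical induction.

At t = 15: 65536 < 70875, so the inequality fails and n₀ ≥ 16. We prove 2·2^t ≥ 21t^3 for all t ≥ 16.
When t = 16: 2·2^t = 131072 and 21t^3 = 86016, so 131072 ≥ 86016.
Inductive step: suppose the statement holds for some m ≥ 16, so 2·2^m ≥ 21m^3.
Then 2·2^(m + 1) = 2·(2·2^m) ≥ 2·(21m^3).
Also, for m ≥ 16 we have 2·(21m^3) ≥ 21(m+1)^3, since 2 ≥ (1 + 1/m)^3 for all m ≥ 16.
Combining, 2·2^(m + 1) ≥ 21(m+1)^3.
By the principle of mathematical induction, the result holds for all t ≥ 16.
Hence the smallest such n₀ is 16.

n₀ = 16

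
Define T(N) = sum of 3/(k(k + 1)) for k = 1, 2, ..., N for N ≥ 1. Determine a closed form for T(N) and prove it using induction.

T(N) = 3N/(N + 1)

We claim T(N) = 3N/(N + 1) for all N ≥ 1.
Base case (N = 1): T(1) = 3/2, and the closed form gives 3/2. They agree.
Inductive step: suppose the statement holds for some k ≥ 1, so T(k) = 3k/(k + 1).
Then T(k+1) = T(k) + (3/((k + 1)(k + 2))) = (3k/(k + 1)) + (3/((k + 1)(k + 2))).
Simplifying, T(k+1) = 3(k + 1)/(k + 2) = 3(k+1)/((k+1) + 1),
which is the closed form with N = k+1.
By induction, the statement is established for all N ≥ 1.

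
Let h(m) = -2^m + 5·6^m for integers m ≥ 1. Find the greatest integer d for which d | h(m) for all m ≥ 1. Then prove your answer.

d = 4

Computing the first values: h(1) = 28 and h(2) = 176; gcd(28, 176) = 4, so d ≤ 4.
We prove 4 | -2^m + 5·6^m for all m ≥ 1 by induction on m.
When m = 1: h(1) = 28 = 4·(7), so 4 | h(1).
For the inductive step, assume it holds for an arbitrary p ≥ 1, i.e. 4 | h(p). Then
h(p+1) − 6·h(p) = (-2^(p+1) + 5·6^(p+1)) − 6·(-2^p + 5·6^p) = (-1)·2^p·(2 − 6) = (4)·2^p. Since 4 | h(p) by the inductive hypothesis, 4 | 6·h(p); and 4 | 4 since 4 = 4·1. Therefore 4 | h(p+1).
By the principle of mathematical induction, the result holds for all m ≥ 1.
Therefore the largest such d is 4.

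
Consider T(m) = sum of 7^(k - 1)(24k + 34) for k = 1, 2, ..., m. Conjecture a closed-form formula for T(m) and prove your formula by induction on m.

T(m) = 7^m(4m + 5) - 5

We claim T(m) = 7^m(4m + 5) - 5 for all m ≥ 1.
Base case (m = 1): T(1) = 58, and the closed form gives 58. They agree.
Inductive step: assume the claim holds for m = k, so T(k) = 7^k(4k + 5) - 5.
Then T(k+1) = T(k) + (7^k(24k + 58)) = (7^k(4k + 5) - 5) + (7^k(24k + 58)).
Simplifying, T(k+1) = 28·7^k·k + 63·7^k - 5 = 7^(k+1)(4(k+1) + 5) - 5,
which is the closed form with m = k+1.
This completes the induction.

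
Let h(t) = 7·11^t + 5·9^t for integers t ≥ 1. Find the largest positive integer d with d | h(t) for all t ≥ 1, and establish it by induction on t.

Computing the first values: h(1) = 122 and h(2) = 1252; gcd(122, 1252) = 2, so d ≤ 2.
We prove 2 | 7·11^t + 5·9^t for all t ≥ 1 by induction on t.
For the base case t = 1: h(1) = 122 = 2·(61), so 2 | h(1).
For the inductive step, assume it holds for an arbitrary k ≥ 1, i.e. 2 | h(k). Then
h(k+1) − 11·h(k) = (7·11^(k+1) + 5·9^(k+1)) − 11·(7·11^k + 5·9^k) = (5)·9^k·(9 − 11) = (-10)·9^k. Since 2 | h(k) by the inductive hypothesis, 2 | 11·h(k); and 2 | -10 since -10 = 2·-5. Therefore 2 | h(k+1).
This completes the induction.
Therefore the largest such d is 2.

d = 2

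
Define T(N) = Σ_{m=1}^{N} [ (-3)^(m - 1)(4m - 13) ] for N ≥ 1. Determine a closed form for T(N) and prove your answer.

T(N) = (-3)^N(-N + 3) - 3

We claim T(N) = (-3)^N(-N + 3) - 3 for all N ≥ 1.
Base case (N = 1): T(1) = -9, and the closed form gives -9. They agree.
Suppose the result is true for N = m, so T(m) = (-3)^m(-m + 3) - 3.
Then T(m+1) = T(m) + ((-3)^m(4m - 9)) = ((-3)^m(-m + 3) - 3) + ((-3)^m(4m - 9)).
Simplifying, T(m+1) = 3(-3)^m·m - 6(-3)^m - 3 = (-3)^(m+1)(-(m+1) + 3) - 3,
which is the closed form with N = m+1.
By the principle of mathematical induction, the result holds for all N ≥ 1.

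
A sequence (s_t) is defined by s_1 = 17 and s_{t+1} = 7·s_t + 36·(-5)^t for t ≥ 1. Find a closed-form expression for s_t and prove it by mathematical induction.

Computing the first terms: s_1 = 17, s_2 = -61, s_3 = 473. This suggests s_t = -3(-5)^t + 2·7^(t - 1).
Base step (t = 1): the formula gives 17 = 17 = s_1.
Suppose the result is true for t = p, so s_p = -3(-5)^p + 2·7^(p - 1).
Then s_{p+1} = 7·s_p + 36·(-5)^p = 7·(-3(-5)^p + 2·7^(p - 1)) + 36·(-5)^p = -3(-5)^(p + 1) + 2·7^p = -3(-5)^(p+1) + 2·7^((p+1) - 1),
which is the claimed formula at t = p+1.
This completes the induction.

s_t = -3(-5)^t + 2·7^(t - 1)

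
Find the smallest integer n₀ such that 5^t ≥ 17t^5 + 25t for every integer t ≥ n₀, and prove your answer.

n₀ = 9

At t = 8: 390625 < 557256, so the inequality fails and n₀ ≥ 9. We prove 5^t ≥ 17t^5 + 25t for all t ≥ 9.
For the base case t = 9: 5^t = 1953125 and 17t^5 + 25t = 1004058, so 1953125 ≥ 1004058.
Inductive step: suppose the statement holds for some j ≥ 9, so 5^j ≥ 17j^5 + 25j.
Then 5^(j + 1) = 5·(5^j) ≥ 5·(17j^5 + 25j).
Also, for j ≥ 9 we have 5·(17j^5 + 25j) ≥ 17(j+1)^5 + 25(j+1), since 5·(17j^5 + 25j) − (17(j+1)^5 + 25(j+1)) = 68j^5 - 85j^4 - 170j^3 - 170j^2 + 15j - 42, which is nonnegative for all j ≥ 9.
Combining, 5^(j + 1) ≥ 17(j+1)^5 + 25(j+1).
By the principle of mathematical induction, the result holds for all t ≥ 9.
Hence the smallest such n₀ is 9.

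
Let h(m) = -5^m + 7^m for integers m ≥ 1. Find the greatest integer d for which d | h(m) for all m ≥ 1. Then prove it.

d = 2

Computing the first values: h(1) = 2 and h(2) = 24; gcd(2, 24) = 2, so d ≤ 2.
We prove 2 | -5^m + 7^m for all m ≥ 1 by induction on m.
Base case (m = 1): h(1) = 2 = 2·(1), so 2 | h(1).
Inductive step: suppose the statement holds for some i ≥ 1, i.e. 2 | h(i). Then
7^{i+1} − 5^{i+1} = 7·7^i − 5·5^i = 7·(7^i − 5^i) + (2)·5^i. The first term is divisible by 2 by the inductive hypothesis, and the second term (2)·5^i is divisible by 2 since 2 | 2. Hence 2 | h(i+1).
By induction, the statement is established for all m ≥ 1.
Therefore the largest such d is 2.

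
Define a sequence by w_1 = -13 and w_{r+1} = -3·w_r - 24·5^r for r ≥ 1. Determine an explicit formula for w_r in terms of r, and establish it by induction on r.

Computing the first terms: w_1 = -13, w_2 = -81, w_3 = -357. This suggests w_r = 2(-3)^(r - 1) - 3·5^r.
Base step (r = 1): the formula gives -13 = -13 = w_1.
Inductive step: assume the claim holds for r = j, so w_j = 2(-3)^(j - 1) - 3·5^j.
Then w_{j+1} = -3·w_j - 24·5^j = -3·(2(-3)^(j - 1) - 3·5^j) - 24·5^j = 2(-3)^j - 3·5^(j + 1) = 2(-3)^((j+1) - 1) - 3·5^(j+1),
which is the claimed formula at r = j+1.
This completes the induction.

w_r = 2(-3)^(r - 1) - 3·5^r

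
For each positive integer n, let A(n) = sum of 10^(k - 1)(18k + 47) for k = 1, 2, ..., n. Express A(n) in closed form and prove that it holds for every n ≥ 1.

A(n) = 10^n(2n + 5) - 5

We claim A(n) = 10^n(2n + 5) - 5 for all n ≥ 1.
When n = 1: A(1) = 65, and the closed form gives 65. They agree.
Suppose the result is true for n = k, so A(k) = 10^k(2k + 5) - 5.
Then A(k+1) = A(k) + (10^k(18k + 65)) = (10^k(2k + 5) - 5) + (10^k(18k + 65)).
Simplifying, A(k+1) = 20·10^k·k + 70·10^k - 5 = 10^(k+1)(2(k+1) + 5) - 5,
which is the closed form with n = k+1.
This completes the induction.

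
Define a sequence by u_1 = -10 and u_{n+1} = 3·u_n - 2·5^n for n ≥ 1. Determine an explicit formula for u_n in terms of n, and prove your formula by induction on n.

u_n = -5·3^(n - 1) - 5^n

Computing the first terms: u_1 = -10, u_2 = -40, u_3 = -170. This suggests u_n = -5·3^(n - 1) - 5^n.
For the base case n = 1: the formula gives -10 = -10 = u_1.
Suppose the result is true for n = i, so u_i = -5·3^(i - 1) - 5^i.
Then u_{i+1} = 3·u_i - 2·5^i = 3·(-5·3^(i - 1) - 5^i) - 2·5^i = -5·3^i - 5^(i + 1) = -5·3^((i+1) - 1) - 5^(i+1),
which is the claimed formula at n = i+1.
This completes the induction.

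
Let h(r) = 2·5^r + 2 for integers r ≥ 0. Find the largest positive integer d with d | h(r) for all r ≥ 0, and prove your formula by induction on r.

Computing the first values: h(0) = 4 and h(1) = 12; gcd(4, 12) = 4, so d ≤ 4.
We prove 4 | 2·5^r + 2 for all r ≥ 0 by induction on r.
Base step (r = 0): h(0) = 4 = 4·(1), so 4 | h(0).
Inductive step: suppose the statement holds for some m ≥ 0, i.e. 4 | h(m). Then
h(m+1) = 2·5^(m+1) + 2 = 5·(2·5^m + 2) - 8 = 5·h(m) - 8. The first term is divisible by 4 by the inductive hypothesis, and -8 is divisible by 4. Hence 4 | h(m+1).
By induction, the statement is established for all r ≥ 0.
Therefore the largest such d is 4.

d = 4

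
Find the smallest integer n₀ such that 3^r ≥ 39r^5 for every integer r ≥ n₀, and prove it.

n₀ = 16

At r = 15: 14348907 < 29615625, so the inequality fails and n₀ ≥ 16. We prove 3^r ≥ 39r^5 for all r ≥ 16.
Base step (r = 16): 3^r = 43046721 and 39r^5 = 40894464, so 43046721 ≥ 40894464.
Inductive step: assume the claim holds for r = k, so 3^k ≥ 39k^5.
Then 3^(k + 1) = 3·(3^k) ≥ 3·(39k^5).
Also, for k ≥ 16 we have 3·(39k^5) ≥ 39(k+1)^5, since 3 ≥ (1 + 1/k)^5 for all k ≥ 16.
Combining, 3^(k + 1) ≥ 39(k+1)^5.
Hence, by induction on r, the claim holds for every r ≥ 16.
Hence the smallest such n₀ is 16.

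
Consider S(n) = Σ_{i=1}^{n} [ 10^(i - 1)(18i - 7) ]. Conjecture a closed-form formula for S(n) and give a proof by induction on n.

We claim S(n) = 10^n(2n - 1) + 1 for all n ≥ 1.
For the base case n = 1: S(1) = 11, and the closed form gives 11. They agree.
Inductive step: assume the claim holds for n = i, so S(i) = 10^i(2i - 1) + 1.
Then S(i+1) = S(i) + (10^i(18i + 11)) = (10^i(2i - 1) + 1) + (10^i(18i + 11)).
Simplifying, S(i+1) = 20·10^i·i + 10·10^i + 1 = 10^(i+1)(2(i+1) - 1) + 1,
which is the closed form with n = i+1.
By the principle of mathematical induction, the result holds for all n ≥ 1.

S(n) = 10^n(2n - 1) + 1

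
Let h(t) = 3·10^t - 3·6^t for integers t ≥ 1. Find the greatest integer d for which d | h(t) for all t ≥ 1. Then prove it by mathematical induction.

Computing the first values: h(1) = 12 and h(2) = 192; gcd(12, 192) = 12, so d ≤ 12.
We prove 12 | 3·10^t - 3·6^t for all t ≥ 1 by induction on t.
Base case (t = 1): h(1) = 12 = 12·(1), so 12 | h(1).
Inductive step: suppose the statement holds for some m ≥ 1, i.e. 12 | h(m). Then
h(m+1) − 10·h(m) = (3·10^(m+1) - 3·6^(m+1)) − 10·(3·10^m - 3·6^m) = (-3)·6^m·(6 − 10) = (12)·6^m. Since 12 | h(m) by the inductive hypothesis, 12 | 10·h(m); and 12 | 12 since 12 = 12·1. Therefore 12 | h(m+1).
This completes the induction.
Therefore the largest such d is 12.

d = 12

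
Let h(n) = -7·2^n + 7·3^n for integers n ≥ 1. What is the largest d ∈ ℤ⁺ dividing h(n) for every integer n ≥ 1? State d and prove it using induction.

Computing the first values: h(1) = 7 and h(2) = 35; gcd(7, 35) = 7, so d ≤ 7.
We prove 7 | -7·2^n + 7·3^n for all n ≥ 1 by induction on n.
When n = 1: h(1) = 7 = 7·(1), so 7 | h(1).
Inductive step: assume the claim holds for n = j, i.e. 7 | h(j). Then
h(j+1) − 3·h(j) = (-7·2^(j+1) + 7·3^(j+1)) − 3·(-7·2^j + 7·3^j) = (-7)·2^j·(2 − 3) = (7)·2^j. Since 7 | h(j) by the inductive hypothesis, 7 | 3·h(j); and 7 | 7 since 7 = 7·1. Therefore 7 | h(j+1).
This completes the induction.
Therefore the largest such d is 7.

d = 7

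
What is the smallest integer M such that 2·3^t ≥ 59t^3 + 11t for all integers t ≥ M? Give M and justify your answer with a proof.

M = 10

At t = 9: 39366 < 43110, so the inequality fails and M ≥ 10. We prove 2·3^t ≥ 59t^3 + 11t for all t ≥ 10.
For the base case t = 10: 2·3^t = 118098 and 59t^3 + 11t = 59110, so 118098 ≥ 59110.
Suppose the result is true for t = i, so 2·3^i ≥ 59i^3 + 11i.
Then 2·3^(i + 1) = 3·(2·3^i) ≥ 3·(59i^3 + 11i).
Also, for i ≥ 10 we have 3·(59i^3 + 11i) ≥ 59(i+1)^3 + 11(i+1), since 3·(59i^3 + 11i) − (59(i+1)^3 + 11(i+1)) = 118i^3 - 177i^2 - 155i - 70, which is nonnegative for all i ≥ 10.
Combining, 2·3^(i + 1) ≥ 59(i+1)^3 + 11(i+1).
This completes the induction.
Hence the smallest such M is 10.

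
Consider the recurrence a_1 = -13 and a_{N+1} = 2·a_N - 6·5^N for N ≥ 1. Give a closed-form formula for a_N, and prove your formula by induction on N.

Computing the first terms: a_1 = -13, a_2 = -56, a_3 = -262. This suggests a_N = -3·2^(N - 1) - 2·5^N.
For the base case N = 1: the formula gives -13 = -13 = a_1.
For the inductive step, assume it holds for an arbitrary k ≥ 1, so a_k = -3·2^(k - 1) - 2·5^k.
Then a_{k+1} = 2·a_k - 6·5^k = 2·(-3·2^(k - 1) - 2·5^k) - 6·5^k = -3·2^k - 2·5^(k + 1) = -3·2^((k+1) - 1) - 2·5^(k+1),
which is the claimed formula at N = k+1.
Hence, by induction on N, the claim holds for every N ≥ 1.

a_N = -3·2^(N - 1) - 2·5^N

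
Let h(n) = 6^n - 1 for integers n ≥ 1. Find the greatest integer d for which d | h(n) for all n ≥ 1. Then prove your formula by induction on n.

d = 5

Computing the first values: h(1) = 5 and h(2) = 35; gcd(5, 35) = 5, so d ≤ 5.
We prove 5 | 6^n - 1 for all n ≥ 1 by induction on n.
Base case (n = 1): h(1) = 5 = 5·(1), so 5 | h(1).
Inductive step: assume the claim holds for n = j, i.e. 5 | h(j). Then
6^{j+1} − 1^{j+1} = 6·6^j − 1·1^j = 6·(6^j − 1^j) + (5)·1^j. The first term is divisible by 5 by the inductive hypothesis, and the second term (5)·1^j is divisible by 5 since 5 | 5. Hence 5 | h(j+1).
This completes the induction.
Therefore the largest such d is 5.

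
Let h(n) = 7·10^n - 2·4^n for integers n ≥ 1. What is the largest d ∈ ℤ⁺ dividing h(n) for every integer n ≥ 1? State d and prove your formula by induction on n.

d = 2

Computing the first values: h(1) = 62 and h(2) = 668; gcd(62, 668) = 2, so d ≤ 2.
We prove 2 | 7·10^n - 2·4^n for all n ≥ 1 by induction on n.
For the base case n = 1: h(1) = 62 = 2·(31), so 2 | h(1).
Inductive step: assume the claim holds for n = p, i.e. 2 | h(p). Then
h(p+1) − 10·h(p) = (7·10^(p+1) - 2·4^(p+1)) − 10·(7·10^p - 2·4^p) = (-2)·4^p·(4 − 10) = (12)·4^p. Since 2 | h(p) by the inductive hypothesis, 2 | 10·h(p); and 2 | 12 since 12 = 2·6. Therefore 2 | h(p+1).
By the principle of mathematical induction, the result holds for all n ≥ 1.
Therefore the largest such d is 2.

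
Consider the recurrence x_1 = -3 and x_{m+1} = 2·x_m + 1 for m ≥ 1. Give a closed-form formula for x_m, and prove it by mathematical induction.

x_m = -2^m - 1

Computing the first terms: x_1 = -3, x_2 = -5, x_3 = -9. This suggests x_m = -2^m - 1.
Base case (m = 1): the formula gives -3 = -3 = x_1.
Suppose the result is true for m = r, so x_r = -2^r - 1.
Then x_{r+1} = 2·x_r + 1 = 2·(-2^r - 1) + 1 = -2^(r + 1) - 1,
which is the claimed formula at m = r+1.
Hence, by induction on m, the claim holds for every m ≥ 1.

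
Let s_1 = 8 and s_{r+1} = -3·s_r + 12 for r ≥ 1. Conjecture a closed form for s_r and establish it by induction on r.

Computing the first terms: s_1 = 8, s_2 = -12, s_3 = 48. This suggests s_r = 5(-3)^(r - 1) + 3.
When r = 1: the formula gives 8 = 8 = s_1.
Inductive step: suppose the statement holds for some j ≥ 1, so s_j = 5(-3)^(j - 1) + 3.
Then s_{j+1} = -3·s_j + 12 = -3·(5(-3)^(j - 1) + 3) + 12 = 5(-3)^j + 3 = 5(-3)^((j+1) - 1) + 3,
which is the claimed formula at r = j+1.
Hence, by induction on r, the claim holds for every r ≥ 1.

s_r = 5(-3)^(r - 1) + 3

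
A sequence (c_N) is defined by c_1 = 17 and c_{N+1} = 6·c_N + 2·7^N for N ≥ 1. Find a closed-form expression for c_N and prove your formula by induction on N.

c_N = 3·6^(N - 1) + 2·7^N

Computing the first terms: c_1 = 17, c_2 = 116, c_3 = 794. This suggests c_N = 3·6^(N - 1) + 2·7^N.
When N = 1: the formula gives 17 = 17 = c_1.
Inductive step: suppose the statement holds for some r ≥ 1, so c_r = 3·6^(r - 1) + 2·7^r.
Then c_{r+1} = 6·c_r + 2·7^r = 6·(3·6^(r - 1) + 2·7^r) + 2·7^r = 3·6^r + 2·7^(r + 1) = 3·6^((r+1) - 1) + 2·7^(r+1),
which is the claimed formula at N = r+1.
By induction, the statement is established for all N ≥ 1.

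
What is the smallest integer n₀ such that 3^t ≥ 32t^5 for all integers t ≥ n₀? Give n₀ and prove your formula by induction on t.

At t = 15: 14348907 < 24300000, so the inequality fails and n₀ ≥ 16. We prove 3^t ≥ 32t^5 for all t ≥ 16.
When t = 16: 3^t = 43046721 and 32t^5 = 33554432, so 43046721 ≥ 33554432.
Inductive step: suppose the statement holds for some p ≥ 16, so 3^p ≥ 32p^5.
Then 3^(p + 1) = 3·(3^p) ≥ 3·(32p^5).
Also, for p ≥ 16 we have 3·(32p^5) ≥ 32(p+1)^5, since 3 ≥ (1 + 1/p)^5 for all p ≥ 16.
Combining, 3^(p + 1) ≥ 32(p+1)^5.
This completes the induction.
Hence the smallest such n₀ is 16.

n₀ = 16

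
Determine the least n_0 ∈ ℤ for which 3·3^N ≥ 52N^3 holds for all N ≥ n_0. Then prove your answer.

At N = 8: 19683 < 26624, so the inequality fails and n_0 ≥ 9. We prove 3·3^N ≥ 52N^3 for all N ≥ 9.
Base step (N = 9): 3·3^N = 59049 and 52N^3 = 37908, so 59049 ≥ 37908.
For the inductive step, assume it holds for an arbitrary k ≥ 9, so 3·3^k ≥ 52k^3.
Then 3·3^(k + 1) = 3·(3·3^k) ≥ 3·(52k^3).
Also, for k ≥ 9 we have 3·(52k^3) ≥ 52(k+1)^3, since 3 ≥ (1 + 1/k)^3 for all k ≥ 9.
Combining, 3·3^(k + 1) ≥ 52(k+1)^3.
By induction, the statement is established for all N ≥ 9.
Hence the smallest such n_0 is 9.

n_0 = 9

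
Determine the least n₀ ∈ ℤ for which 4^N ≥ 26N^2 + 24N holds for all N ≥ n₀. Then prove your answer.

At N = 4: 256 < 512, so the inequality fails and n₀ ≥ 5. We prove 4^N ≥ 26N^2 + 24N for all N ≥ 5.
When N = 5: 4^N = 1024 and 26N^2 + 24N = 770, so 1024 ≥ 770.
Inductive step: assume the claim holds for N = i, so 4^i ≥ 26i^2 + 24i.
Then 4^(i + 1) = 4·(4^i) ≥ 4·(26i^2 + 24i).
Also, for i ≥ 5 we have 4·(26i^2 + 24i) ≥ 26(i+1)^2 + 24(i+1), since 4·(26i^2 + 24i) − (26(i+1)^2 + 24(i+1)) = 78i^2 + 20i - 50, which is nonnegative for all i ≥ 5.
Combining, 4^(i + 1) ≥ 26(i+1)^2 + 24(i+1).
This completes the induction.
Hence the smallest such n₀ is 5.

n₀ = 5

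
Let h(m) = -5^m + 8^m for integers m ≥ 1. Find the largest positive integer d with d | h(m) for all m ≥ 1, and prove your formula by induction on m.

d = 3

Computing the first values: h(1) = 3 and h(2) = 39; gcd(3, 39) = 3, so d ≤ 3.
We prove 3 | -5^m + 8^m for all m ≥ 1 by induction on m.
Base step (m = 1): h(1) = 3 = 3·(1), so 3 | h(1).
Suppose the result is true for m = k, i.e. 3 | h(k). Then
8^{k+1} − 5^{k+1} = 8·8^k − 5·5^k = 8·(8^k − 5^k) + (3)·5^k. The first term is divisible by 3 by the inductive hypothesis, and the second term (3)·5^k is divisible by 3 since 3 | 3. Hence 3 | h(k+1).
This completes the induction.
Therefore the largest such d is 3.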